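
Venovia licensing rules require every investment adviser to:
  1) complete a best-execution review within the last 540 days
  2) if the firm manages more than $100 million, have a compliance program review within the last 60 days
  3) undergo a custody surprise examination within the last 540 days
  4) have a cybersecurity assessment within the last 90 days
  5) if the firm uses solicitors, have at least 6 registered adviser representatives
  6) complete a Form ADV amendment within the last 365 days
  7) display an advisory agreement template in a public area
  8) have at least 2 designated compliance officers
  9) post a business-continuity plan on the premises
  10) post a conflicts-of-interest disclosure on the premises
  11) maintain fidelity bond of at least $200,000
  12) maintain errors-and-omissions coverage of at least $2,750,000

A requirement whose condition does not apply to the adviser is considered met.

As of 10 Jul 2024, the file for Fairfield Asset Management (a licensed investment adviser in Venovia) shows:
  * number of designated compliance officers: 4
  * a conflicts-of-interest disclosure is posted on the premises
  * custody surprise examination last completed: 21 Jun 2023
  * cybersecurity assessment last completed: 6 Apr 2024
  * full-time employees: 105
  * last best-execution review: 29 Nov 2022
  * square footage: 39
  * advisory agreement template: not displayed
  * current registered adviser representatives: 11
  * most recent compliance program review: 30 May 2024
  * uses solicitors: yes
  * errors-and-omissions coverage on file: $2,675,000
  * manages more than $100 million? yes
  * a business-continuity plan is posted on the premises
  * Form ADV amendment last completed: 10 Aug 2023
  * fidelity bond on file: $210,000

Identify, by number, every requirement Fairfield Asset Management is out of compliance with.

1. best-execution review 589 days ago vs limit 540 → not met
2. condition 'manages more than $100 million' holds; compliance program review 41 days ago vs limit 60 → met
3. custody surprise examination 385 days ago vs limit 540 → met
4. cybersecurity assessment 95 days ago vs limit 90 → not met
5. condition 'uses solicitors' holds; registered adviser representatives 11 ≥ 6 → met
6. Form ADV amendment 335 days ago vs limit 365 → met
7. advisory agreement template absent → not met
8. designated compliance officers 4 ≥ 2 → met
9. business-continuity plan present → met
10. conflicts-of-interest disclosure present → met
11. fidelity bond $210,000 ≥ $200,000 → met
12. errors-and-omissions coverage $2,675,000 < $2,750,000 → not met
Not met: 1, 4, 7, 12

1, 4, 7, 12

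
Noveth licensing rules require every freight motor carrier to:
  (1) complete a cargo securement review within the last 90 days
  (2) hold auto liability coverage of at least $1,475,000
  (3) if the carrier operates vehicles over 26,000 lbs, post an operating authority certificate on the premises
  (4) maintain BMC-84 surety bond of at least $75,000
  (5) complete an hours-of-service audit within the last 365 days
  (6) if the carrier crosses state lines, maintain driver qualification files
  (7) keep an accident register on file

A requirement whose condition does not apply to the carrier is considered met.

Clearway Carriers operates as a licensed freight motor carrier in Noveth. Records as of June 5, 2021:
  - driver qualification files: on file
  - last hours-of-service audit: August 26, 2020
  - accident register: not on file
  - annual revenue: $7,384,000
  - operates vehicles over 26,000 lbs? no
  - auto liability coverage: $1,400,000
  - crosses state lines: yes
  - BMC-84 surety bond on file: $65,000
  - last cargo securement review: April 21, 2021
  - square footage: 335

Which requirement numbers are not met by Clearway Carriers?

1. cargo securement review 45 days ago vs limit 90 → met
2. auto liability coverage $1,400,000 < $1,475,000 → not met
3. condition 'operates vehicles over 26,000 lbs' does not hold → requirement n/a → met
4. BMC-84 surety bond $65,000 < $75,000 → not met
5. hours-of-service audit 283 days ago vs limit 365 → met
6. condition 'crosses state lines' holds; driver qualification files present → met
7. accident register absent → not met
Not met: 2, 4, 7

2, 4, 7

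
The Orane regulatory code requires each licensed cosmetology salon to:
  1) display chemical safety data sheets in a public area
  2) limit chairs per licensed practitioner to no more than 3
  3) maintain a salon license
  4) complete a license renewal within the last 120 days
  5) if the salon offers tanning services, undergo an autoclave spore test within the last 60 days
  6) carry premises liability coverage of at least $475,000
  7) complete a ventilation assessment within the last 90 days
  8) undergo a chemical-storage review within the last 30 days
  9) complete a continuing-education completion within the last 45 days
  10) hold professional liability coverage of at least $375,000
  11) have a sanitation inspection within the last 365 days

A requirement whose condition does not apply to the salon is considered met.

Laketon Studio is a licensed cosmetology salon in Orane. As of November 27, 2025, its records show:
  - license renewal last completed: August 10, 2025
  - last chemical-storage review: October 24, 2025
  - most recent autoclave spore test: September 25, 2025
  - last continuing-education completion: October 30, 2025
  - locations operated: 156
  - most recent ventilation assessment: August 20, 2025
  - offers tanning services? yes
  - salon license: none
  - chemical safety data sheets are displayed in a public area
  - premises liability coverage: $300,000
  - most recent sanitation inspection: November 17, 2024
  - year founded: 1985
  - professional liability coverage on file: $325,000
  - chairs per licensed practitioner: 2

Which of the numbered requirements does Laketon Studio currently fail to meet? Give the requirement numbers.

3, 5, 6, 7, 8, 10, 11

1. chemical safety data sheets present → met
2. chairs per licensed practitioner 2 ≤ 3 → met
3. salon license absent → not met
4. license renewal 109 days ago vs limit 120 → met
5. condition 'offers tanning services' holds; autoclave spore test 63 days ago vs limit 60 → not met
6. premises liability coverage $300,000 < $475,000 → not met
7. ventilation assessment 99 days ago vs limit 90 → not met
8. chemical-storage review 34 days ago vs limit 30 → not met
9. continuing-education completion 28 days ago vs limit 45 → met
10. professional liability coverage $325,000 < $375,000 → not met
11. sanitation inspection 375 days ago vs limit 365 → not met
Not met: 3, 5, 6, 7, 8, 10, 11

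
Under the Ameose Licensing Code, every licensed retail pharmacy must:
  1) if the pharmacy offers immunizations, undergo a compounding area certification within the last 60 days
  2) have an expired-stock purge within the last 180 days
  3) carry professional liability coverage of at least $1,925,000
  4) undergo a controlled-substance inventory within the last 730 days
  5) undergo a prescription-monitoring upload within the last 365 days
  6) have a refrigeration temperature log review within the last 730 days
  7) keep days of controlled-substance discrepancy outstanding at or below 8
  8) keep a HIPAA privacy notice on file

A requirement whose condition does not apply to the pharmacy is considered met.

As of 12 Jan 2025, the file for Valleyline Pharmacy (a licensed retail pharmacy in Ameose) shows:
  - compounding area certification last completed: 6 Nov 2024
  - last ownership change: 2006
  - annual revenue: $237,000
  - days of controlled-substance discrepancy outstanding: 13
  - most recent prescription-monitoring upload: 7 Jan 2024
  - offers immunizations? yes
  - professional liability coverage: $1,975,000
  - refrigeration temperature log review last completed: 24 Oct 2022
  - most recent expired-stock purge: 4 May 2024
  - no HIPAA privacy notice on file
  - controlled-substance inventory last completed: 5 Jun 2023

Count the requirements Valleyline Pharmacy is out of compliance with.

6

1. condition 'offers immunizations' holds; compounding area certification 67 days ago vs limit 60 → not met
2. expired-stock purge 253 days ago vs limit 180 → not met
3. professional liability coverage $1,975,000 ≥ $1,925,000 → met
4. controlled-substance inventory 587 days ago vs limit 730 → met
5. prescription-monitoring upload 371 days ago vs limit 365 → not met
6. refrigeration temperature log review 811 days ago vs limit 730 → not met
7. days of controlled-substance discrepancy outstanding 13 > 8 → not met
8. HIPAA privacy notice absent → not met
Not met: 6 of 8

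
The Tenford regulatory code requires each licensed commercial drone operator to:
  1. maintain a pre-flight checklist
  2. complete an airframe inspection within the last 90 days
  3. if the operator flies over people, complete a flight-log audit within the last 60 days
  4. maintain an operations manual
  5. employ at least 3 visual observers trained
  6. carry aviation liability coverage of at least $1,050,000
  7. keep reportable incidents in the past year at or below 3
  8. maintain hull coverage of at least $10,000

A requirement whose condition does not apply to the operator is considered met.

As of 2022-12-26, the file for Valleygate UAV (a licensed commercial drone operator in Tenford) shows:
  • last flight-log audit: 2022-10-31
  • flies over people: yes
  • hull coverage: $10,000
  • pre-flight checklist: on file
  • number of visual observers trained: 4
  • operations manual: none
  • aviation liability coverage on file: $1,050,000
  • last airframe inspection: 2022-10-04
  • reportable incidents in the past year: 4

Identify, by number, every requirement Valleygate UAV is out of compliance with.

1. pre-flight checklist present → met
2. airframe inspection 83 days ago vs limit 90 → met
3. condition 'flies over people' holds; flight-log audit 56 days ago vs limit 60 → met
4. operations manual absent → not met
5. visual observers trained 4 ≥ 3 → met
6. aviation liability coverage $1,050,000 ≥ $1,050,000 → met
7. reportable incidents in the past year 4 > 3 → not met
8. hull coverage $10,000 ≥ $10,000 → met
Not met: 4, 7

4, 7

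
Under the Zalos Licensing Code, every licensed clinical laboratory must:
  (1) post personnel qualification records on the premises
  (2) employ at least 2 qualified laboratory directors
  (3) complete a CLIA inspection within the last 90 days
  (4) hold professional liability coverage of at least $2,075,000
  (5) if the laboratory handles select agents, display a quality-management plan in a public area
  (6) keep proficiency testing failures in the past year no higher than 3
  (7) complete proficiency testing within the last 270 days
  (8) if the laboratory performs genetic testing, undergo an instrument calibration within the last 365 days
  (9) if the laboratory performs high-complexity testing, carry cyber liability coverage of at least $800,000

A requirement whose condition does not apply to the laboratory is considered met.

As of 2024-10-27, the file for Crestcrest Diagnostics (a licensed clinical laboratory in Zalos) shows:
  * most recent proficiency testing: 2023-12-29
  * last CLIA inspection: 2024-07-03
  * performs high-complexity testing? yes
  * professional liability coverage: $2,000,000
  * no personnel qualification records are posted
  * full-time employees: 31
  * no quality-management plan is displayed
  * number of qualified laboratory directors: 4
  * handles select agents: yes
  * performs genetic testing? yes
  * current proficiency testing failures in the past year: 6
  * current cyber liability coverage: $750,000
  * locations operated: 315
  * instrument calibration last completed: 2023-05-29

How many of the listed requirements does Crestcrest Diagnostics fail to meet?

1. personnel qualification records absent → not met
2. qualified laboratory directors 4 ≥ 2 → met
3. CLIA inspection 116 days ago vs limit 90 → not met
4. professional liability coverage $2,000,000 < $2,075,000 → not met
5. condition 'handles select agents' holds; quality-management plan absent → not met
6. proficiency testing failures in the past year 6 > 3 → not met
7. proficiency testing 303 days ago vs limit 270 → not met
8. condition 'performs genetic testing' holds; instrument calibration 517 days ago vs limit 365 → not met
9. condition 'performs high-complexity testing' holds; cyber liability coverage $750,000 < $800,000 → not met
Not met: 8 of 9

8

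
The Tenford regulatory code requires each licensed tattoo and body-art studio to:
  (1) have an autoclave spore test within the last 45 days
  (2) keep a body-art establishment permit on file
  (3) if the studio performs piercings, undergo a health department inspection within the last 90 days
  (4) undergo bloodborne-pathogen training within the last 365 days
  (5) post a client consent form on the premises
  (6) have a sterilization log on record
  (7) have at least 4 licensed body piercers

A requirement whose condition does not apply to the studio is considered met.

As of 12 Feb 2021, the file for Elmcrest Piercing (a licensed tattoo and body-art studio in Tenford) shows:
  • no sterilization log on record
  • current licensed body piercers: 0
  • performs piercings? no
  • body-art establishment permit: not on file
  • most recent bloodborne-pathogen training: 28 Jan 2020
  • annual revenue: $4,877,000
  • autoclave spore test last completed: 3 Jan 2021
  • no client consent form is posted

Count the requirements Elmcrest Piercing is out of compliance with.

5

1. autoclave spore test 40 days ago vs limit 45 → met
2. body-art establishment permit absent → not met
3. condition 'performs piercings' does not hold → requirement n/a → met
4. bloodborne-pathogen training 381 days ago vs limit 365 → not met
5. client consent form absent → not met
6. sterilization log absent → not met
7. licensed body piercers 0 < 4 → not met
Not met: 5 of 7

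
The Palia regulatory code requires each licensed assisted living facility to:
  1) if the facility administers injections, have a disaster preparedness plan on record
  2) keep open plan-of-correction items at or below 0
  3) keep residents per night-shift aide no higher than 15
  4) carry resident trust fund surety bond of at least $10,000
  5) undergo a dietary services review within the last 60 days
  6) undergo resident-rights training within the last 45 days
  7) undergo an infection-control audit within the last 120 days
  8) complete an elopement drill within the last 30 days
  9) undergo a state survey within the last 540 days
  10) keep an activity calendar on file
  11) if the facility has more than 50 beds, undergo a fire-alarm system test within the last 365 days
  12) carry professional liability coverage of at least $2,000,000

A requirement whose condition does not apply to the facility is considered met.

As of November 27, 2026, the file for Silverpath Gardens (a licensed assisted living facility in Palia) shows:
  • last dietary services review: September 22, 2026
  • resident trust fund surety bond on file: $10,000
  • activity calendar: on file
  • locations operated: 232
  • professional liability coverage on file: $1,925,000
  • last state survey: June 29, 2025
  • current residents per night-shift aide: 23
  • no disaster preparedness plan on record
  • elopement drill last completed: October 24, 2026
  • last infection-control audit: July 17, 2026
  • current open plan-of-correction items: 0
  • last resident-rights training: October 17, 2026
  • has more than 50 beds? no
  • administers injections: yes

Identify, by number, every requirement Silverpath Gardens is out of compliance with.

1. condition 'administers injections' holds; disaster preparedness plan absent → not met
2. open plan-of-correction items 0 ≤ 0 → met
3. residents per night-shift aide 23 > 15 → not met
4. resident trust fund surety bond $10,000 ≥ $10,000 → met
5. dietary services review 66 days ago vs limit 60 → not met
6. resident-rights training 41 days ago vs limit 45 → met
7. infection-control audit 133 days ago vs limit 120 → not met
8. elopement drill 34 days ago vs limit 30 → not met
9. state survey 516 days ago vs limit 540 → met
10. activity calendar present → met
11. condition 'has more than 50 beds' does not hold → requirement n/a → met
12. professional liability coverage $1,925,000 < $2,000,000 → not met
Not met: 1, 3, 5, 7, 8, 12

1, 3, 5, 7, 8, 12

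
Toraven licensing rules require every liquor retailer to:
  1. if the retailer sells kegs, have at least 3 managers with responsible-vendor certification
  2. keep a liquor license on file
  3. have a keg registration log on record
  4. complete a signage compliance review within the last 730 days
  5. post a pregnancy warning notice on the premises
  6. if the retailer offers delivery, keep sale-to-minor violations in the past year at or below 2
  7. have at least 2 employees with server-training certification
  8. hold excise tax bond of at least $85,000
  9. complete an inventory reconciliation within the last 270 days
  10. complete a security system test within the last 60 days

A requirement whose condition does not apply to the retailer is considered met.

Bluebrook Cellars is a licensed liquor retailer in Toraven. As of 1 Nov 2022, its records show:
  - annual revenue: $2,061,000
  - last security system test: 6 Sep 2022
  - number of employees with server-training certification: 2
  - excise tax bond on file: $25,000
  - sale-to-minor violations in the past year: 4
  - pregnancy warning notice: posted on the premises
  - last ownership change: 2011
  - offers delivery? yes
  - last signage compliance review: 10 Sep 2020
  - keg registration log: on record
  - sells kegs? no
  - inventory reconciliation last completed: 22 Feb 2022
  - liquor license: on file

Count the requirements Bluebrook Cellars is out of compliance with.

3

1. condition 'sells kegs' does not hold → requirement n/a → met
2. liquor license present → met
3. keg registration log present → met
4. signage compliance review 782 days ago vs limit 730 → not met
5. pregnancy warning notice present → met
6. condition 'offers delivery' holds; sale-to-minor violations in the past year 4 > 2 → not met
7. employees with server-training certification 2 ≥ 2 → met
8. excise tax bond $25,000 < $85,000 → not met
9. inventory reconciliation 252 days ago vs limit 270 → met
10. security system test 56 days ago vs limit 60 → met
Not met: 3 of 10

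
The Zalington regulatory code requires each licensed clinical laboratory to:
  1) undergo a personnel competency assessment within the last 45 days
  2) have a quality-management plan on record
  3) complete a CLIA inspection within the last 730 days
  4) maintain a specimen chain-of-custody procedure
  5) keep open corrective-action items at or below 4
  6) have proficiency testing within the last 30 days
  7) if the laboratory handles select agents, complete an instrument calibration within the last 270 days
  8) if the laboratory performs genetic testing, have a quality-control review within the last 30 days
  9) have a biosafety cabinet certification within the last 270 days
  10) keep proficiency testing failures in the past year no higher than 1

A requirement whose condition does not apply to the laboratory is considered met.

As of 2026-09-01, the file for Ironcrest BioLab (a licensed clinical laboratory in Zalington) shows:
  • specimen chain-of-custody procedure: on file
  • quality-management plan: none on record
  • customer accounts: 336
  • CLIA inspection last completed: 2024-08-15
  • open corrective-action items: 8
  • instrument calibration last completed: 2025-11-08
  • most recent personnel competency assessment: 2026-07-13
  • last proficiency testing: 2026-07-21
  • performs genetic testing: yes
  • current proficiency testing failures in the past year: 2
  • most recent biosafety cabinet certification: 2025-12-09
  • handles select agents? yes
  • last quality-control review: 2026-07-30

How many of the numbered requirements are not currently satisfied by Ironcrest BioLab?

8

1. personnel competency assessment 50 days ago vs limit 45 → not met
2. quality-management plan absent → not met
3. CLIA inspection 747 days ago vs limit 730 → not met
4. specimen chain-of-custody procedure present → met
5. open corrective-action items 8 > 4 → not met
6. proficiency testing 42 days ago vs limit 30 → not met
7. condition 'handles select agents' holds; instrument calibration 297 days ago vs limit 270 → not met
8. condition 'performs genetic testing' holds; quality-control review 33 days ago vs limit 30 → not met
9. biosafety cabinet certification 266 days ago vs limit 270 → met
10. proficiency testing failures in the past year 2 > 1 → not met
Not met: 8 of 10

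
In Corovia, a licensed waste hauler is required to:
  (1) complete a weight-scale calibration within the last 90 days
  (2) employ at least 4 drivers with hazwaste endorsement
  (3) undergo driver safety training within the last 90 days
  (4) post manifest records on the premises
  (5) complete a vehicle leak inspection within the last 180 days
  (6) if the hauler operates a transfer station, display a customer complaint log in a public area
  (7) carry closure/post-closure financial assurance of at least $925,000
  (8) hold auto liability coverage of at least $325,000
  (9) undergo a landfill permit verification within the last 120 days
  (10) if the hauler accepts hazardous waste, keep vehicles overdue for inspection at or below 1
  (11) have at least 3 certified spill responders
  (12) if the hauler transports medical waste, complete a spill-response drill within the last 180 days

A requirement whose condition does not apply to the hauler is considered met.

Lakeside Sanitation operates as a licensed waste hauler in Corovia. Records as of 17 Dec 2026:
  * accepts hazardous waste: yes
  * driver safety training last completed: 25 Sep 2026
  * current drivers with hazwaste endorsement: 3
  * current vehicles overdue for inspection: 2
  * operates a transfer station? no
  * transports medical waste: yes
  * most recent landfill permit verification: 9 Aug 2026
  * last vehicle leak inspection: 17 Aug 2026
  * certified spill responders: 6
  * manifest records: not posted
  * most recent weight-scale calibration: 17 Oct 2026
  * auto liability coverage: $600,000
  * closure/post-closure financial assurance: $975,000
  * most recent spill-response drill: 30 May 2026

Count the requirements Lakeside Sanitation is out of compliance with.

5

1. weight-scale calibration 61 days ago vs limit 90 → met
2. drivers with hazwaste endorsement 3 < 4 → not met
3. driver safety training 83 days ago vs limit 90 → met
4. manifest records absent → not met
5. vehicle leak inspection 122 days ago vs limit 180 → met
6. condition 'operates a transfer station' does not hold → requirement n/a → met
7. closure/post-closure financial assurance $975,000 ≥ $925,000 → met
8. auto liability coverage $600,000 ≥ $325,000 → met
9. landfill permit verification 130 days ago vs limit 120 → not met
10. condition 'accepts hazardous waste' holds; vehicles overdue for inspection 2 > 1 → not met
11. certified spill responders 6 ≥ 3 → met
12. condition 'transports medical waste' holds; spill-response drill 201 days ago vs limit 180 → not met
Not met: 5 of 12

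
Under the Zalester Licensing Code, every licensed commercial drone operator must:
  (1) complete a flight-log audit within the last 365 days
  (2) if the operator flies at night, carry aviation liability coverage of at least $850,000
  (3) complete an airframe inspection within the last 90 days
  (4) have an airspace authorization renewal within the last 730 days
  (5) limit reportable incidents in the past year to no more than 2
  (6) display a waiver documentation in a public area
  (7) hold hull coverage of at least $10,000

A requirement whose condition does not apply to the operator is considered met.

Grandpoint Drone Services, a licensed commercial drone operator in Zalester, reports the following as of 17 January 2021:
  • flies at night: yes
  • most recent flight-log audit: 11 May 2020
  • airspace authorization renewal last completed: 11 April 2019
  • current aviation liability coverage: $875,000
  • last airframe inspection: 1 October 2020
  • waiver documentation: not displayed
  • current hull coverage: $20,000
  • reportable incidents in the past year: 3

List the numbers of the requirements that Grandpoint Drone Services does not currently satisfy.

1. flight-log audit 251 days ago vs limit 365 → met
2. condition 'flies at night' holds; aviation liability coverage $875,000 ≥ $850,000 → met
3. airframe inspection 108 days ago vs limit 90 → not met
4. airspace authorization renewal 647 days ago vs limit 730 → met
5. reportable incidents in the past year 3 > 2 → not met
6. waiver documentation absent → not met
7. hull coverage $20,000 ≥ $10,000 → met
Not met: 3, 5, 6

3, 5, 6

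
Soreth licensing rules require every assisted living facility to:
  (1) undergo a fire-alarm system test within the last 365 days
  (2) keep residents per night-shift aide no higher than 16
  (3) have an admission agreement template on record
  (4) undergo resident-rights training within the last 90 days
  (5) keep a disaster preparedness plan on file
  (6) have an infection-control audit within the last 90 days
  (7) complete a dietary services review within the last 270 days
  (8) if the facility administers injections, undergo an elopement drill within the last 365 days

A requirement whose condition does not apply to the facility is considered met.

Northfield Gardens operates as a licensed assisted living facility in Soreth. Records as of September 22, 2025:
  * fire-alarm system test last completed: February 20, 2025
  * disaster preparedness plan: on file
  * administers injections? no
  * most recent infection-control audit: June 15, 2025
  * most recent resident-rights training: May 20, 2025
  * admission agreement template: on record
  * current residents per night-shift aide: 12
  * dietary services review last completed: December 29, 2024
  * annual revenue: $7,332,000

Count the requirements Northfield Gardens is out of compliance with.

2

1. fire-alarm system test 214 days ago vs limit 365 → met
2. residents per night-shift aide 12 ≤ 16 → met
3. admission agreement template present → met
4. resident-rights training 125 days ago vs limit 90 → not met
5. disaster preparedness plan present → met
6. infection-control audit 99 days ago vs limit 90 → not met
7. dietary services review 267 days ago vs limit 270 → met
8. condition 'administers injections' does not hold → requirement n/a → met
Not met: 2 of 8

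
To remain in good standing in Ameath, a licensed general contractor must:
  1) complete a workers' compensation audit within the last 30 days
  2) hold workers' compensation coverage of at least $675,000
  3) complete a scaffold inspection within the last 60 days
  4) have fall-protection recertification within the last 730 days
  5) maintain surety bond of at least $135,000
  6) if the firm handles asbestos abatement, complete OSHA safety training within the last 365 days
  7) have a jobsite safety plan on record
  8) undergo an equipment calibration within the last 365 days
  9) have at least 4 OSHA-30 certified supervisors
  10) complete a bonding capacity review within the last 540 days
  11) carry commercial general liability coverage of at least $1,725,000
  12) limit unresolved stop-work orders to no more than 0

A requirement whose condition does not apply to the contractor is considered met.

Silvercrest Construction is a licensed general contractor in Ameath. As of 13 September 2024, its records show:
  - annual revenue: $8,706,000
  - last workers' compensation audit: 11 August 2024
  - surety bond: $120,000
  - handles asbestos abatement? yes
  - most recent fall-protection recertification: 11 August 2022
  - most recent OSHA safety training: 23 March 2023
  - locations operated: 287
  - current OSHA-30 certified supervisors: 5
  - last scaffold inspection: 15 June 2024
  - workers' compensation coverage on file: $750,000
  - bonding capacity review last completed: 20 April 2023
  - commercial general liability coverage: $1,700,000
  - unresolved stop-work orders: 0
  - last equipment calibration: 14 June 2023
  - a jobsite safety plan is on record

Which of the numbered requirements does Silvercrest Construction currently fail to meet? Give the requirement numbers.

1. workers' compensation audit 33 days ago vs limit 30 → not met
2. workers' compensation coverage $750,000 ≥ $675,000 → met
3. scaffold inspection 90 days ago vs limit 60 → not met
4. fall-protection recertification 764 days ago vs limit 730 → not met
5. surety bond $120,000 < $135,000 → not met
6. condition 'handles asbestos abatement' holds; OSHA safety training 540 days ago vs limit 365 → not met
7. jobsite safety plan present → met
8. equipment calibration 457 days ago vs limit 365 → not met
9. OSHA-30 certified supervisors 5 ≥ 4 → met
10. bonding capacity review 512 days ago vs limit 540 → met
11. commercial general liability coverage $1,700,000 < $1,725,000 → not met
12. unresolved stop-work orders 0 ≤ 0 → met
Not met: 1, 3, 4, 5, 6, 8, 11

1, 3, 4, 5, 6, 8, 11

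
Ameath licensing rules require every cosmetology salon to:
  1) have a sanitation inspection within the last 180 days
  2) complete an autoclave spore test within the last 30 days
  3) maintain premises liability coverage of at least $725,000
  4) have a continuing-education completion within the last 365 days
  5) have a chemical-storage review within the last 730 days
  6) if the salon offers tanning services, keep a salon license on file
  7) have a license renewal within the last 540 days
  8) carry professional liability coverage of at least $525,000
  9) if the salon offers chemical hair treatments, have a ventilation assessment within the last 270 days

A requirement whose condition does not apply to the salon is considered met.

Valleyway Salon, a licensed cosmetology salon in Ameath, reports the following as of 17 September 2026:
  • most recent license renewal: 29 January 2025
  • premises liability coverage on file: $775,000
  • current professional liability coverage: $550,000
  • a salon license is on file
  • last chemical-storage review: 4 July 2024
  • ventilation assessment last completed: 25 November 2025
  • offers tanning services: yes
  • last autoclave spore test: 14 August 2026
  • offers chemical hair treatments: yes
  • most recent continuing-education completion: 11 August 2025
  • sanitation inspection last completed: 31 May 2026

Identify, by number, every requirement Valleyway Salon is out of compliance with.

1. sanitation inspection 109 days ago vs limit 180 → met
2. autoclave spore test 34 days ago vs limit 30 → not met
3. premises liability coverage $775,000 ≥ $725,000 → met
4. continuing-education completion 402 days ago vs limit 365 → not met
5. chemical-storage review 805 days ago vs limit 730 → not met
6. condition 'offers tanning services' holds; salon license present → met
7. license renewal 596 days ago vs limit 540 → not met
8. professional liability coverage $550,000 ≥ $525,000 → met
9. condition 'offers chemical hair treatments' holds; ventilation assessment 296 days ago vs limit 270 → not met
Not met: 2, 4, 5, 7, 9

2, 4, 5, 7, 9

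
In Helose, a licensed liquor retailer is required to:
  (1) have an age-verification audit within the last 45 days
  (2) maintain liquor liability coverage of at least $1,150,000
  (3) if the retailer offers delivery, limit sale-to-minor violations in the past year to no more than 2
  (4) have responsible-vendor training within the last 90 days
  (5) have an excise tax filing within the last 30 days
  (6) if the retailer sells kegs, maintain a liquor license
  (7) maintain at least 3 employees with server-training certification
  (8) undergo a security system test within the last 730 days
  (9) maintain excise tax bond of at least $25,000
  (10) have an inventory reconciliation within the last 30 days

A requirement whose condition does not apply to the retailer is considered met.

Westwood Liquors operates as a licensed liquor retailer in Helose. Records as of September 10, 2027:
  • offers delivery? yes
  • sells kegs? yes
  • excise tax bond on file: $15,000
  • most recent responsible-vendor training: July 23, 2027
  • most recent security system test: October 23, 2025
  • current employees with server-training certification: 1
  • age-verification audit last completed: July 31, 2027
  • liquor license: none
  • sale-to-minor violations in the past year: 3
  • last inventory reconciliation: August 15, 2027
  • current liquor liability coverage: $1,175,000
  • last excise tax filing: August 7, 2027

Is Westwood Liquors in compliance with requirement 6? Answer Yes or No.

No

6. condition 'sells kegs' holds; liquor license absent → not met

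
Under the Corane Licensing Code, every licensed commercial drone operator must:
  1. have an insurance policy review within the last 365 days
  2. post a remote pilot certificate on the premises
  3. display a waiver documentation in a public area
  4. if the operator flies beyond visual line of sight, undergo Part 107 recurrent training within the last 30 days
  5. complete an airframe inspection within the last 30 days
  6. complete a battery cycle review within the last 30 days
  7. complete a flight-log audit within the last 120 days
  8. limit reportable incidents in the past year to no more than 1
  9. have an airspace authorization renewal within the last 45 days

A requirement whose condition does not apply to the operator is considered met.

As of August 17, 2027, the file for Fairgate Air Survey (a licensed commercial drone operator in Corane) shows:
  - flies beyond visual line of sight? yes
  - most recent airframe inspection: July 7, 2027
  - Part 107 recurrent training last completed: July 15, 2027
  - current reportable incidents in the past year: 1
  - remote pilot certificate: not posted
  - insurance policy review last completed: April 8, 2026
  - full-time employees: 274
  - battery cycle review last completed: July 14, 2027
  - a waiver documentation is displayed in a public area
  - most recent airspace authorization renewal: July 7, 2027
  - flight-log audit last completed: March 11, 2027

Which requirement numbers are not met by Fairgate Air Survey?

1, 2, 4, 5, 6, 7

1. insurance policy review 496 days ago vs limit 365 → not met
2. remote pilot certificate absent → not met
3. waiver documentation present → met
4. condition 'flies beyond visual line of sight' holds; Part 107 recurrent training 33 days ago vs limit 30 → not met
5. airframe inspection 41 days ago vs limit 30 → not met
6. battery cycle review 34 days ago vs limit 30 → not met
7. flight-log audit 159 days ago vs limit 120 → not met
8. reportable incidents in the past year 1 ≤ 1 → met
9. airspace authorization renewal 41 days ago vs limit 45 → met
Not met: 1, 2, 4, 5, 6, 7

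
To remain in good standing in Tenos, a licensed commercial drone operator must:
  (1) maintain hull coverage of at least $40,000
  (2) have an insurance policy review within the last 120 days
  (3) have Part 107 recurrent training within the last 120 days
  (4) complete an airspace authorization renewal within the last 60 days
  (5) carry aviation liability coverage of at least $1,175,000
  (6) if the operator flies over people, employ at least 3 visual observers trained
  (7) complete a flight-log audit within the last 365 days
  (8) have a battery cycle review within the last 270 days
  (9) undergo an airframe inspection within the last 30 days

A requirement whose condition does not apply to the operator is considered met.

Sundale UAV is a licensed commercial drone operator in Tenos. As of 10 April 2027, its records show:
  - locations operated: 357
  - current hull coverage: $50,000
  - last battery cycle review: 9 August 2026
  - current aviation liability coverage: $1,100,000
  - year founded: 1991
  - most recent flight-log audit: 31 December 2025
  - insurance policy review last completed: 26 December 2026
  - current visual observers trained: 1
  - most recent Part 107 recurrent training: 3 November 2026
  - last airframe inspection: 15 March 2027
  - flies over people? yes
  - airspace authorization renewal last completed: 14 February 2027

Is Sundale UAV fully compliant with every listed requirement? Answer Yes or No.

1. hull coverage $50,000 ≥ $40,000 → met
2. insurance policy review 105 days ago vs limit 120 → met
3. Part 107 recurrent training 158 days ago vs limit 120 → not met
4. airspace authorization renewal 55 days ago vs limit 60 → met
5. aviation liability coverage $1,100,000 < $1,175,000 → not met
6. condition 'flies over people' holds; visual observers trained 1 < 3 → not met
7. flight-log audit 465 days ago vs limit 365 → not met
8. battery cycle review 244 days ago vs limit 270 → met
9. airframe inspection 26 days ago vs limit 30 → met
Not met: 3, 5, 6, 7

No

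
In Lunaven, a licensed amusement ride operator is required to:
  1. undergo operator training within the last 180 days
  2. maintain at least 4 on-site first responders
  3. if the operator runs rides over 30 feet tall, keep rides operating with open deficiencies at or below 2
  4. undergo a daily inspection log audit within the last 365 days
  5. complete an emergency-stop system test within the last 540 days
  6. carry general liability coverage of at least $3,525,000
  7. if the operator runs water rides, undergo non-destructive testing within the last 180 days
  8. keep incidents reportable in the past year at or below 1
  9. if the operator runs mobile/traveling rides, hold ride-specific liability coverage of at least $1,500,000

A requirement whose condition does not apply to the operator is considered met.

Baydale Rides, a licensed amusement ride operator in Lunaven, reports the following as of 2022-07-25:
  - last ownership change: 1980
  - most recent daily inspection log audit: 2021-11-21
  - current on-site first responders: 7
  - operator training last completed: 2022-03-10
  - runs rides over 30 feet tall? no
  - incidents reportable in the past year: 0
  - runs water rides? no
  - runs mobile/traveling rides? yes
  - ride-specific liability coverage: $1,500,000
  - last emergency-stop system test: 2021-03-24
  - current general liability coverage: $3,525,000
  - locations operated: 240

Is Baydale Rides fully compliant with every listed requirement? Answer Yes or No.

1. operator training 137 days ago vs limit 180 → met
2. on-site first responders 7 ≥ 4 → met
3. condition 'runs rides over 30 feet tall' does not hold → requirement n/a → met
4. daily inspection log audit 246 days ago vs limit 365 → met
5. emergency-stop system test 488 days ago vs limit 540 → met
6. general liability coverage $3,525,000 ≥ $3,525,000 → met
7. condition 'runs water rides' does not hold → requirement n/a → met
8. incidents reportable in the past year 0 ≤ 1 → met
9. condition 'runs mobile/traveling rides' holds; ride-specific liability coverage $1,500,000 ≥ $1,500,000 → met
All met.

Yes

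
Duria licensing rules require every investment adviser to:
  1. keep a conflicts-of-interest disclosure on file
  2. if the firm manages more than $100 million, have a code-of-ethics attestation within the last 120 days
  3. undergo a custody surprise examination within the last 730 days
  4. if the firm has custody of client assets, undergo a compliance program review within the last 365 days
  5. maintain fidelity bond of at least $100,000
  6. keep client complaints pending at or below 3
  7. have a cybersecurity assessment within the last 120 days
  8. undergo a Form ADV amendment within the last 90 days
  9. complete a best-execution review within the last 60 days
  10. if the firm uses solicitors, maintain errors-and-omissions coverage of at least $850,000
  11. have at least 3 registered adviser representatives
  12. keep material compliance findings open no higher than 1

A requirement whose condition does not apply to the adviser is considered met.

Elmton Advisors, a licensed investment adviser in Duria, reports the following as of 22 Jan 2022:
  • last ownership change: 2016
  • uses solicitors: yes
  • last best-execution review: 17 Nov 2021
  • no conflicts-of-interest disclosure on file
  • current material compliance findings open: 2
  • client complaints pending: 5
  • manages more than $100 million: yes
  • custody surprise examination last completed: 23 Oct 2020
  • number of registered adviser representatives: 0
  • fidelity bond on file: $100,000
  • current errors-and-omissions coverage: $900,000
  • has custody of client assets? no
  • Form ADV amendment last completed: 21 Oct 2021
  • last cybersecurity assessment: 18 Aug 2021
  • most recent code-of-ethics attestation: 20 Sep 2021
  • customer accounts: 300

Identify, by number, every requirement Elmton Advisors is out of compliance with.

1, 2, 6, 7, 8, 9, 11, 12

1. conflicts-of-interest disclosure absent → not met
2. condition 'manages more than $100 million' holds; code-of-ethics attestation 124 days ago vs limit 120 → not met
3. custody surprise examination 456 days ago vs limit 730 → met
4. condition 'has custody of client assets' does not hold → requirement n/a → met
5. fidelity bond $100,000 ≥ $100,000 → met
6. client complaints pending 5 > 3 → not met
7. cybersecurity assessment 157 days ago vs limit 120 → not met
8. Form ADV amendment 93 days ago vs limit 90 → not met
9. best-execution review 66 days ago vs limit 60 → not met
10. condition 'uses solicitors' holds; errors-and-omissions coverage $900,000 ≥ $850,000 → met
11. registered adviser representatives 0 < 3 → not met
12. material compliance findings open 2 > 1 → not met
Not met: 1, 2, 6, 7, 8, 9, 11, 12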